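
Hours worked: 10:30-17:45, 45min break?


6h 30m (390 minutes)

Total time = (17×60+45) - (10×60+30)
= 1065 - 630 = 435 min
Minus break: 435 - 45 = 390 min
= 6h 30m


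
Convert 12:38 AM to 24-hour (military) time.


00:38

Input: 12:38 AM
12 AM → 00 (midnight)


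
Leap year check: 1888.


Yes

Rules: divisible by 4 AND (not by 100 OR by 400)
1888 ÷ 4 = 472 exactly → divisible by 4
1888 ÷ 100 = 18 remainder 88 → not divisible by 100
Divisible by 4 but not by 100 → leap year


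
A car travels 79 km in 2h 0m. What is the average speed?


Distance: 79 km
Time: 2 hours
Speed = 79 / 2 = 39.5 km/h

39.5 km/h


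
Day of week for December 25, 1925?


Zeller's congruence:
q=25, m=12, k=25, j=19
h = (25 + ⌊13×13/5⌋ + 25 + ⌊25/4⌋ + ⌊19/4⌋ - 2×19) mod 7
= (25 + 33 + 25 + 6 + 4 - 38) mod 7
= 55 mod 7 = 6
h=6 → Friday

Friday


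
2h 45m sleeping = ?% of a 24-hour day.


11.5%

Time: 165 minutes
Day: 1440 minutes
Percentage = (165/1440) × 100 ≈ 11.5%


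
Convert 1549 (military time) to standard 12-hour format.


Hour: 15
15 - 12 = 3 → PM

3:49 PM


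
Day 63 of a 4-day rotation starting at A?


Shift C

Shifts: A, B, C, D
Start: A (index 0)
Day 63: (0 + 63 - 1) mod 4
= 62 mod 4
= 2
Index 2 → shift C


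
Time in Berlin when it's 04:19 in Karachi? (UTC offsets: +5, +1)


Time difference = UTC+1 - UTC+5 = -4 hours
New hour = (4 -4) mod 24
= 0 mod 24 = 0
Minutes unchanged → 00:19

00:19


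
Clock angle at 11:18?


Hour hand = 11×30 + 18×0.5 = 339.0°
Minute hand = 18×6 = 108°
Difference = |339.0 - 108| = 231.0°
Since > 180°: 360 - 231.0 = 129.0°

129.0°


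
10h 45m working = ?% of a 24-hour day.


Time: 645 minutes
Day: 1440 minutes
Percentage = (645/1440) × 100 ≈ 44.8%

44.8%


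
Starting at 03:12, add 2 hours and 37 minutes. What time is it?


05:49

Start: 192 minutes from midnight
Add: 157 minutes
Total: 349 minutes
Hours: 349 ÷ 60 = 5 remainder 49


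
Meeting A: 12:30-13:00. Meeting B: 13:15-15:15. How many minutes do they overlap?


Meeting A: 750-780 (in minutes from midnight)
Meeting B: 795-915
Overlap start = max(750, 795) = 795
Overlap end = min(780, 915) = 780
Overlap = max(0, 780 - 795) = 0 min

0 minutes


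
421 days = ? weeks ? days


Weeks: 421 ÷ 7 = 60 remainder 1

60 weeks 1 days


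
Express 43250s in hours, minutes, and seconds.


12h 0m 50s

Hours: 43250 ÷ 3600 = 12 remainder 50
Minutes: 50 ÷ 60 = 0 remainder 50
Seconds: 50


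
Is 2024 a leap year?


Yes

Rules: divisible by 4 AND (not by 100 OR by 400)
2024 ÷ 4 = 506 exactly → divisible by 4
2024 ÷ 100 = 20 remainder 24 → not divisible by 100
Divisible by 4 but not by 100 → leap year


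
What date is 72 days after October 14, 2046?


Start: October 14, 2046
Add 72 days
October 14 → November 1: 31 - 14 + 1 = 18 days (72 - 18 = 54 left)
November 1 → December 1: 30 - 1 + 1 = 30 days (54 - 30 = 24 left)
December 1 + 24 = December 25, 2046

December 25, 2046


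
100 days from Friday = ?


Start: Friday (index 4)
(4 + 100) mod 7
= 104 mod 7
= 6
Index 6 → Sunday

Sunday


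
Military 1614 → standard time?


Hour: 16
16 - 12 = 4 → PM

4:14 PM


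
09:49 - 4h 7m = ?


Start: 589 minutes from midnight
Subtract: 247 minutes
Remaining: 589 - 247 = 342
Hours: 5, Minutes: 42

05:42


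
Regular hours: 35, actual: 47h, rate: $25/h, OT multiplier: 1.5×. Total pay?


$1325.00

Regular: 35h × $25 = $875.00
Overtime: 47 - 35 = 12h
OT pay: 12h × $25 × 1.5 = $450.00
Total = $875.00 + $450.00 = $1325.00


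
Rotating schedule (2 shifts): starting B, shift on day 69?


Shifts: A, B
Start: B (index 1)
Day 69: (1 + 69 - 1) mod 2
= 69 mod 2
= 1
Index 1 → shift B

Shift B


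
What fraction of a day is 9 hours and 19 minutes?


0.3882 (38.82%)

Total minutes: 9×60 + 19 = 559
Day = 24×60 = 1440 minutes
Fraction = 559/1440 ≈ 0.3882
As a percentage: 559/1440 × 100 ≈ 38.82%


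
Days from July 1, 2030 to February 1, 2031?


215 days

From July 1, 2030 to February 1, 2031
Rest of July 2030: 31 - 1 = 30
Full months: August 31, September 30, October 31, November 30, December 31, January 31
Days into February 2031: 1
Total = 30 + 31 + 30 + 31 + 30 + 31 + 31 + 1 = 215 days


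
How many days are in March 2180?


Month: March (month 3)
March has 31 days

31 days


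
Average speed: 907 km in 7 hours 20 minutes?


123.7 km/h

Distance: 907 km
Time: 7h 20m = 440 min = 440/60 = 22/3 hours
Speed = 907 ÷ (22/3) = 907 × 3 / 22 = 2721/22 ≈ 123.7 km/h


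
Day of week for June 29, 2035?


Friday

Zeller's congruence:
q=29, m=6, k=35, j=20
h = (29 + ⌊13×7/5⌋ + 35 + ⌊35/4⌋ + ⌊20/4⌋ - 2×20) mod 7
= (29 + 18 + 35 + 8 + 5 - 40) mod 7
= 55 mod 7 = 6
h=6 → Friday


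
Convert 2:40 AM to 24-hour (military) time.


Input: 2:40 AM
AM hour stays: 2

02:40


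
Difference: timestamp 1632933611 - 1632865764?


Difference = 1632933611 - 1632865764 = 67847 seconds
In hours: 67847 / 3600 ≈ 18.8
In days: 67847 / 86400 ≈ 0.79

67847 seconds (18.8 hours / 0.79 days)


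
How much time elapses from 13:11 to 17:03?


3h 52m

End time in minutes: 17×60 + 3 = 1023
Start time in minutes: 13×60 + 11 = 791
Difference = 1023 - 791 = 232 minutes
= 3 hours 52 minutes


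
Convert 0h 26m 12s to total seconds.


1572 seconds

Hours: 0 × 3600 = 0
Minutes: 26 × 60 = 1560
Seconds: 12
Total = 0 + 1560 + 12 = 1572


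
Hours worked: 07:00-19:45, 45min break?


Total time = (19×60+45) - (7×60+0)
= 1185 - 420 = 765 min
Minus break: 765 - 45 = 720 min
= 12h 0m

12h 0m (720 minutes)


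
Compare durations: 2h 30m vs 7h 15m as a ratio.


Duration 1: 150 minutes
Duration 2: 435 minutes
Ratio = 150:435
GCD = 15
Simplified = 10:29
As a decimal: 10/29 ≈ 0.34

10:29 (0.34)


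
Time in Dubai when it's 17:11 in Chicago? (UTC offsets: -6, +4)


03:11 (next day)

Time difference = UTC+4 - UTC-6 = +10 hours
New hour = (17 + 10) mod 24
= 27 mod 24 = 3
Minutes unchanged → 03:11; 27 ≥ 24 → next day


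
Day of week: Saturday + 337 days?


Start: Saturday (index 5)
(5 + 337) mod 7
= 342 mod 7
= 6
Index 6 → Sunday

Sunday


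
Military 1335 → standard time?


Hour: 13
13 - 12 = 1 → PM

1:35 PM


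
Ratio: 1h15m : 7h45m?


5:31 (0.16)

Duration 1: 75 minutes
Duration 2: 465 minutes
Ratio = 75:465
GCD = 15
Simplified = 5:31
As a decimal: 5/31 ≈ 0.16


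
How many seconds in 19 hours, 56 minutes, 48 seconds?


71808 seconds

Hours: 19 × 3600 = 68400
Minutes: 56 × 60 = 3360
Seconds: 48
Total = 68400 + 3360 + 48 = 71808


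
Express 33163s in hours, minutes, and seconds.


9h 12m 43s

Hours: 33163 ÷ 3600 = 9 remainder 763
Minutes: 763 ÷ 60 = 12 remainder 43
Seconds: 43


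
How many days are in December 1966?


Month: December (month 12)
December has 31 days

31 days


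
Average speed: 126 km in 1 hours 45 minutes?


72.0 km/h

Distance: 126 km
Time: 1h 45m = 105 min = 105/60 = 7/4 hours
Speed = 126 ÷ (7/4) = 126 × 4 / 7 = 504/7 = 72.0 km/h


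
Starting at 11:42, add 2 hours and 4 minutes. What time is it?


Start: 702 minutes from midnight
Add: 124 minutes
Total: 826 minutes
Hours: 826 ÷ 60 = 13 remainder 46

13:46


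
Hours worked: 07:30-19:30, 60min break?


11h 0m (660 minutes)

Total time = (19×60+30) - (7×60+30)
= 1170 - 450 = 720 min
Minus break: 720 - 60 = 660 min
= 11h 0m


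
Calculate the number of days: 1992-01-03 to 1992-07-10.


189 days

From January 3, 1992 to July 10, 1992
Rest of January 1992: 31 - 3 = 28
Full months: February 1992 29, March 31, April 30, May 31, June 30
Days into July 1992: 10
Total = 28 + 29 + 31 + 30 + 31 + 30 + 10 = 189 days


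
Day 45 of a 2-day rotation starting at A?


Shifts: A, B
Start: A (index 0)
Day 45: (0 + 45 - 1) mod 2
= 44 mod 2
= 0
Index 0 → shift A

Shift A


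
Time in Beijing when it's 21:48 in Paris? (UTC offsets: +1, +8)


Time difference = UTC+8 - UTC+1 = +7 hours
New hour = (21 + 7) mod 24
= 28 mod 24 = 4
Minutes unchanged → 04:48; 28 ≥ 24 → next day

04:48 (next day)


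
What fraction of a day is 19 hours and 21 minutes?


0.8063 (80.63%)

Total minutes: 19×60 + 21 = 1161
Day = 24×60 = 1440 minutes
Fraction = 1161/1440 ≈ 0.8063
As a percentage: 1161/1440 × 100 ≈ 80.63%


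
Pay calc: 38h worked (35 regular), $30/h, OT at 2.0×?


$1230.00

Regular: 35h × $30 = $1050.00
Overtime: 38 - 35 = 3h
OT pay: 3h × $30 × 2.0 = $180.00
Total = $1050.00 + $180.00 = $1230.00


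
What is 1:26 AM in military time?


01:26

Input: 1:26 AM
AM hour stays: 1


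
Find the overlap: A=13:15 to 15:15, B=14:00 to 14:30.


Meeting A: 795-915 (in minutes from midnight)
Meeting B: 840-870
Overlap start = max(795, 840) = 840
Overlap end = min(915, 870) = 870
Overlap = max(0, 870 - 840) = 30 min

30 minutes


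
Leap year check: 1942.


Rules: divisible by 4 AND (not by 100 OR by 400)
1942 ÷ 4 = 485 remainder 2 → not divisible by 4
Not divisible by 4 → not a leap year

No


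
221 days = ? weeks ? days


Weeks: 221 ÷ 7 = 31 remainder 4

31 weeks 4 days


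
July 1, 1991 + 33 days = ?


August 3, 1991

Start: July 1, 1991
Add 33 days
July 1 → August 1: 31 - 1 + 1 = 31 days (33 - 31 = 2 left)
August 1 + 2 = August 3, 1991


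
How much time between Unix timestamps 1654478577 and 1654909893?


431316 seconds (119.8 hours / 4.99 days)

Difference = 1654909893 - 1654478577 = 431316 seconds
In hours: 431316 / 3600 ≈ 119.8
In days: 431316 / 86400 ≈ 4.99


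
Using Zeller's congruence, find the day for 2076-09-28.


Zeller's congruence:
q=28, m=9, k=76, j=20
h = (28 + ⌊13×10/5⌋ + 76 + ⌊76/4⌋ + ⌊20/4⌋ - 2×20) mod 7
= (28 + 26 + 76 + 19 + 5 - 40) mod 7
= 114 mod 7 = 2
h=2 → Monday

Monday


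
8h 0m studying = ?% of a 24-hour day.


33.3%

Time: 480 minutes
Day: 1440 minutes
Percentage = (480/1440) × 100 ≈ 33.3%


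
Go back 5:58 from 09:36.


Start: 576 minutes from midnight
Subtract: 358 minutes
Remaining: 576 - 358 = 218
Hours: 3, Minutes: 38

03:38


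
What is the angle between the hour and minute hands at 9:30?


Hour hand = 9×30 + 30×0.5 = 285.0°
Minute hand = 30×6 = 180°
Difference = |285.0 - 180| = 105.0°

105.0°


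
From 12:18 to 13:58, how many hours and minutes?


1h 40m

End time in minutes: 13×60 + 58 = 838
Start time in minutes: 12×60 + 18 = 738
Difference = 838 - 738 = 100 minutes
= 1 hours 40 minutes


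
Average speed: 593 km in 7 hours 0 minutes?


84.7 km/h

Distance: 593 km
Time: 7 hours
Speed = 593 / 7 ≈ 84.7 km/h


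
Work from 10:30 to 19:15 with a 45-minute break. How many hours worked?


8h 0m (480 minutes)

Total time = (19×60+15) - (10×60+30)
= 1155 - 630 = 525 min
Minus break: 525 - 45 = 480 min
= 8h 0m


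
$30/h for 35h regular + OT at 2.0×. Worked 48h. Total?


Regular: 35h × $30 = $1050.00
Overtime: 48 - 35 = 13h
OT pay: 13h × $30 × 2.0 = $780.00
Total = $1050.00 + $780.00 = $1830.00

$1830.00


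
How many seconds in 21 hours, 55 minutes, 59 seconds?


Hours: 21 × 3600 = 75600
Minutes: 55 × 60 = 3300
Seconds: 59
Total = 75600 + 3300 + 59 = 78959

78959 seconds


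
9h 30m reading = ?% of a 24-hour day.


Time: 570 minutes
Day: 1440 minutes
Percentage = (570/1440) × 100 ≈ 39.6%

39.6%


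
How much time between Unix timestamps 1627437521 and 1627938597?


Difference = 1627938597 - 1627437521 = 501076 seconds
In hours: 501076 / 3600 ≈ 139.2
In days: 501076 / 86400 ≈ 5.80

501076 seconds (139.2 hours / 5.80 days)


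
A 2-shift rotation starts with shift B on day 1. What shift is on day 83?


Shift B

Shifts: A, B
Start: B (index 1)
Day 83: (1 + 83 - 1) mod 2
= 83 mod 2
= 1
Index 1 → shift B


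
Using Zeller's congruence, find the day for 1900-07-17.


Zeller's congruence:
q=17, m=7, k=0, j=19
h = (17 + ⌊13×8/5⌋ + 0 + ⌊0/4⌋ + ⌊19/4⌋ - 2×19) mod 7
= (17 + 20 + 0 + 0 + 4 - 38) mod 7
= 3 mod 7 = 3
h=3 → Tuesday

Tuesday


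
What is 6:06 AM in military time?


06:06

Input: 6:06 AM
AM hour stays: 6


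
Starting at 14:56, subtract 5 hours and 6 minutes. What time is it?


09:50

Start: 896 minutes from midnight
Subtract: 306 minutes
Remaining: 896 - 306 = 590
Hours: 9, Minutes: 50


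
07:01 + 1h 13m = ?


08:14

Start: 421 minutes from midnight
Add: 73 minutes
Total: 494 minutes
Hours: 494 ÷ 60 = 8 remainder 14


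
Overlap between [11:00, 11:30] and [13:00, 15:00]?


0 minutes

Meeting A: 660-690 (in minutes from midnight)
Meeting B: 780-900
Overlap start = max(660, 780) = 780
Overlap end = min(690, 900) = 690
Overlap = max(0, 690 - 780) = 0 min


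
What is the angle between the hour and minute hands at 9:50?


5.0°

Hour hand = 9×30 + 50×0.5 = 295.0°
Minute hand = 50×6 = 300°
Difference = |295.0 - 300| = 5.0°


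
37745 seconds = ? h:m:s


10h 29m 5s

Hours: 37745 ÷ 3600 = 10 remainder 1745
Minutes: 1745 ÷ 60 = 29 remainder 5
Seconds: 5


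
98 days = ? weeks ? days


14 weeks 0 days

Weeks: 98 ÷ 7 = 14 remainder 0


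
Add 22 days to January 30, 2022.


Start: January 30, 2022
Add 22 days
January 30 → February 1: 31 - 30 + 1 = 2 days (22 - 2 = 20 left)
February 1 + 20 = February 21, 2022

February 21, 2022


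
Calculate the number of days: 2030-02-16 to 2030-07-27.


From February 16, 2030 to July 27, 2030
Rest of February 2030: 28 - 16 = 12
Full months: March 31, April 30, May 31, June 30
Days into July 2030: 27
Total = 12 + 31 + 30 + 31 + 30 + 27 = 161 days

161 days


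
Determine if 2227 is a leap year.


No

Rules: divisible by 4 AND (not by 100 OR by 400)
2227 ÷ 4 = 556 remainder 3 → not divisible by 4
Not divisible by 4 → not a leap year


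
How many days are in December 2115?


31 days

Month: December (month 12)
December has 31 days


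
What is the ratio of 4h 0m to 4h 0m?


Duration 1: 240 minutes
Duration 2: 240 minutes
Ratio = 240:240
GCD = 240
Simplified = 1:1
As a decimal: 1/1 = 1.00

1:1 (1.00)


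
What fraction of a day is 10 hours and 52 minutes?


0.4528 (45.28%)

Total minutes: 10×60 + 52 = 652
Day = 24×60 = 1440 minutes
Fraction = 652/1440 ≈ 0.4528
As a percentage: 652/1440 × 100 ≈ 45.28%


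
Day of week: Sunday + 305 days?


Thursday

Start: Sunday (index 6)
(6 + 305) mod 7
= 311 mod 7
= 3
Index 3 → Thursday


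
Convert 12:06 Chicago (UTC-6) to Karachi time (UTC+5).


Time difference = UTC+5 - UTC-6 = +11 hours
New hour = (12 + 11) mod 24
= 23 mod 24 = 23
Minutes unchanged → 23:06

23:06


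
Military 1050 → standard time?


Hour: 10
10 < 12 → AM

10:50 AM


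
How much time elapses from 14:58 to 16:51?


1h 53m

End time in minutes: 16×60 + 51 = 1011
Start time in minutes: 14×60 + 58 = 898
Difference = 1011 - 898 = 113 minutes
= 1 hours 53 minutes


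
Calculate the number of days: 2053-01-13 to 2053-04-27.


From January 13, 2053 to April 27, 2053
Rest of January 2053: 31 - 13 = 18
Full months: February 2053 28, March 31
Days into April 2053: 27
Total = 18 + 28 + 31 + 27 = 104 days

104 days


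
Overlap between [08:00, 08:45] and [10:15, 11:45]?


Meeting A: 480-525 (in minutes from midnight)
Meeting B: 615-705
Overlap start = max(480, 615) = 615
Overlap end = min(525, 705) = 525
Overlap = max(0, 525 - 615) = 0 min

0 minutes


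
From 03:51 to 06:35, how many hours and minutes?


End time in minutes: 6×60 + 35 = 395
Start time in minutes: 3×60 + 51 = 231
Difference = 395 - 231 = 164 minutes
= 2 hours 44 minutes

2h 44m


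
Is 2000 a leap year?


Rules: divisible by 4 AND (not by 100 OR by 400)
2000 ÷ 4 = 500 exactly → divisible by 4
2000 ÷ 100 = 20 exactly → divisible by 100
2000 ÷ 400 = 5 exactly → divisible by 400
Divisible by 400 → leap year

Yes


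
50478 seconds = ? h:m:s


14h 1m 18s

Hours: 50478 ÷ 3600 = 14 remainder 78
Minutes: 78 ÷ 60 = 1 remainder 18
Seconds: 18


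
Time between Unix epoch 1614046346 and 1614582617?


536271 seconds (149.0 hours / 6.21 days)

Difference = 1614582617 - 1614046346 = 536271 seconds
In hours: 536271 / 3600 ≈ 149.0
In days: 536271 / 86400 ≈ 6.21


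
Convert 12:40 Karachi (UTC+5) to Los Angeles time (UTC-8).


Time difference = UTC-8 - UTC+5 = -13 hours
New hour = (12 -13) mod 24
= -1 mod 24 = 23
Minutes unchanged → 23:40; -1 < 0 → previous day

23:40 (previous day)


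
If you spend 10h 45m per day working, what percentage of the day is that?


Time: 645 minutes
Day: 1440 minutes
Percentage = (645/1440) × 100 ≈ 44.8%

44.8%


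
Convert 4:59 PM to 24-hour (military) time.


Input: 4:59 PM
PM: 4 + 12 = 16

16:59


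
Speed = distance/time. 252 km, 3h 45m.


Distance: 252 km
Time: 3h 45m = 225 min = 225/60 = 15/4 hours
Speed = 252 ÷ (15/4) = 252 × 4 / 15 = 1008/15 = 67.2 km/h

67.2 km/h


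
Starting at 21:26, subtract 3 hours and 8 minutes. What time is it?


18:18

Start: 1286 minutes from midnight
Subtract: 188 minutes
Remaining: 1286 - 188 = 1098
Hours: 18, Minutes: 18


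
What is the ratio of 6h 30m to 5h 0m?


Duration 1: 390 minutes
Duration 2: 300 minutes
Ratio = 390:300
GCD = 30
Simplified = 13:10
As a decimal: 13/10 = 1.30

13:10 (1.30)


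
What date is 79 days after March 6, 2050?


May 24, 2050

Start: March 6, 2050
Add 79 days
March 6 → April 1: 31 - 6 + 1 = 26 days (79 - 26 = 53 left)
April 1 → May 1: 30 - 1 + 1 = 30 days (53 - 30 = 23 left)
May 1 + 23 = May 24, 2050


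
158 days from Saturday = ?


Wednesday

Start: Saturday (index 5)
(5 + 158) mod 7
= 163 mod 7
= 2
Index 2 → Wednesday


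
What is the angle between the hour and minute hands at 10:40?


Hour hand = 10×30 + 40×0.5 = 320.0°
Minute hand = 40×6 = 240°
Difference = |320.0 - 240| = 80.0°

80.0°


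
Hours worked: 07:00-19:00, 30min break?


Total time = (19×60+0) - (7×60+0)
= 1140 - 420 = 720 min
Minus break: 720 - 30 = 690 min
= 11h 30m

11h 30m (690 minutes)


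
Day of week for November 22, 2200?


Saturday

Zeller's congruence:
q=22, m=11, k=0, j=22
h = (22 + ⌊13×12/5⌋ + 0 + ⌊0/4⌋ + ⌊22/4⌋ - 2×22) mod 7
= (22 + 31 + 0 + 0 + 5 - 44) mod 7
= 14 mod 7 = 0
h=0 → Saturday


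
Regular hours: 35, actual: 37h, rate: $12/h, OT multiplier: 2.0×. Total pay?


$468.00

Regular: 35h × $12 = $420.00
Overtime: 37 - 35 = 2h
OT pay: 2h × $12 × 2.0 = $48.00
Total = $420.00 + $48.00 = $468.00


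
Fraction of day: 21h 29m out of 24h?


Total minutes: 21×60 + 29 = 1289
Day = 24×60 = 1440 minutes
Fraction = 1289/1440 ≈ 0.8951
As a percentage: 1289/1440 × 100 ≈ 89.51%

0.8951 (89.51%)


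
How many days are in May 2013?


31 days

Month: May (month 5)
May has 31 days


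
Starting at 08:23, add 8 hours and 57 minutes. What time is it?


Start: 503 minutes from midnight
Add: 537 minutes
Total: 1040 minutes
Hours: 1040 ÷ 60 = 17 remainder 20

17:20


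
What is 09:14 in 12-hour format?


9:14 AM

Hour: 9
9 < 12 → AM


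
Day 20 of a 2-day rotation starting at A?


Shift B

Shifts: A, B
Start: A (index 0)
Day 20: (0 + 20 - 1) mod 2
= 19 mod 2
= 1
Index 1 → shift B


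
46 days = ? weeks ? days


6 weeks 4 days

Weeks: 46 ÷ 7 = 6 remainder 4


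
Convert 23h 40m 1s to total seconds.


85201 seconds

Hours: 23 × 3600 = 82800
Minutes: 40 × 60 = 2400
Seconds: 1
Total = 82800 + 2400 + 1 = 85201


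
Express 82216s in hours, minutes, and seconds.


Hours: 82216 ÷ 3600 = 22 remainder 3016
Minutes: 3016 ÷ 60 = 50 remainder 16
Seconds: 16

22h 50m 16s


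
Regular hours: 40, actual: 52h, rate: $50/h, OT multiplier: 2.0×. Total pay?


$3200.00

Regular: 40h × $50 = $2000.00
Overtime: 52 - 40 = 12h
OT pay: 12h × $50 × 2.0 = $1200.00
Total = $2000.00 + $1200.00 = $3200.00


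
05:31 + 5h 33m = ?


Start: 331 minutes from midnight
Add: 333 minutes
Total: 664 minutes
Hours: 664 ÷ 60 = 11 remainder 4

11:04


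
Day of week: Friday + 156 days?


Start: Friday (index 4)
(4 + 156) mod 7
= 160 mod 7
= 6
Index 6 → Sunday

Sunday


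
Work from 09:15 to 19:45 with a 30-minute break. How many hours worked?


Total time = (19×60+45) - (9×60+15)
= 1185 - 555 = 630 min
Minus break: 630 - 30 = 600 min
= 10h 0m

10h 0m (600 minutes)


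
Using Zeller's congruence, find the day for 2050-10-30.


Zeller's congruence:
q=30, m=10, k=50, j=20
h = (30 + ⌊13×11/5⌋ + 50 + ⌊50/4⌋ + ⌊20/4⌋ - 2×20) mod 7
= (30 + 28 + 50 + 12 + 5 - 40) mod 7
= 85 mod 7 = 1
h=1 → Sunday

Sunday


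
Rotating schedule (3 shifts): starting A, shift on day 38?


Shifts: A, B, C
Start: A (index 0)
Day 38: (0 + 38 - 1) mod 3
= 37 mod 3
= 1
Index 1 → shift B

Shift B


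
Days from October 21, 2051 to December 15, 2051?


From October 21, 2051 to December 15, 2051
Rest of October 2051: 31 - 21 = 10
Full months: November 30
Days into December 2051: 15
Total = 10 + 30 + 15 = 55 days

55 days


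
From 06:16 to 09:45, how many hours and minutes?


3h 29m

End time in minutes: 9×60 + 45 = 585
Start time in minutes: 6×60 + 16 = 376
Difference = 585 - 376 = 209 minutes
= 3 hours 29 minutes


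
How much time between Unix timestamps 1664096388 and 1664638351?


Difference = 1664638351 - 1664096388 = 541963 seconds
In hours: 541963 / 3600 ≈ 150.5
In days: 541963 / 86400 ≈ 6.27

541963 seconds (150.5 hours / 6.27 days)


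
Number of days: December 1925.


31 days

Month: December (month 12)
December has 31 days


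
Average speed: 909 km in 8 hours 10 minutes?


111.3 km/h

Distance: 909 km
Time: 8h 10m = 490 min = 490/60 = 49/6 hours
Speed = 909 ÷ (49/6) = 909 × 6 / 49 = 5454/49 ≈ 111.3 km/h


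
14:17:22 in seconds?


Hours: 14 × 3600 = 50400
Minutes: 17 × 60 = 1020
Seconds: 22
Total = 50400 + 1020 + 22 = 51442

51442 seconds


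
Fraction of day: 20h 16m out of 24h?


0.8444 (84.44%)

Total minutes: 20×60 + 16 = 1216
Day = 24×60 = 1440 minutes
Fraction = 1216/1440 ≈ 0.8444
As a percentage: 1216/1440 × 100 ≈ 84.44%


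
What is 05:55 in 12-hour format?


Hour: 5
5 < 12 → AM

5:55 AM


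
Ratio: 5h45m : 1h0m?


Duration 1: 345 minutes
Duration 2: 60 minutes
Ratio = 345:60
GCD = 15
Simplified = 23:4
As a decimal: 23/4 = 5.75

23:4 (5.75)


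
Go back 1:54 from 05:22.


Start: 322 minutes from midnight
Subtract: 114 minutes
Remaining: 322 - 114 = 208
Hours: 3, Minutes: 28

03:28


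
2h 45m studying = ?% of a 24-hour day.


11.5%

Time: 165 minutes
Day: 1440 minutes
Percentage = (165/1440) × 100 ≈ 11.5%


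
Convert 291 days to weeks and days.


41 weeks 4 days

Weeks: 291 ÷ 7 = 41 remainder 4


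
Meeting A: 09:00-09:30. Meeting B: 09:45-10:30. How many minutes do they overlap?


0 minutes

Meeting A: 540-570 (in minutes from midnight)
Meeting B: 585-630
Overlap start = max(540, 585) = 585
Overlap end = min(570, 630) = 570
Overlap = max(0, 570 - 585) = 0 min


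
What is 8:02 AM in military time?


08:02

Input: 8:02 AM
AM hour stays: 8


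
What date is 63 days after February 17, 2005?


April 21, 2005

Start: February 17, 2005
Add 63 days
February 17 → March 1: 28 - 17 + 1 = 12 days (63 - 12 = 51 left)
March 1 → April 1: 31 - 1 + 1 = 31 days (51 - 31 = 20 left)
April 1 + 20 = April 21, 2005


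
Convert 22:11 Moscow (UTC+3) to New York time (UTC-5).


Time difference = UTC-5 - UTC+3 = -8 hours
New hour = (22 -8) mod 24
= 14 mod 24 = 14
Minutes unchanged → 14:11

14:11


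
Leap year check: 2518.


No

Rules: divisible by 4 AND (not by 100 OR by 400)
2518 ÷ 4 = 629 remainder 2 → not divisible by 4
Not divisible by 4 → not a leap year


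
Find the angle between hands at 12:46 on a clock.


107.0°

Hour hand (12 ≡ 0 on the dial): 0×30 + 46×0.5 = 23.0°
Minute hand = 46×6 = 276°
Difference = |23.0 - 276| = 253.0°
Since > 180°: 360 - 253.0 = 107.0°


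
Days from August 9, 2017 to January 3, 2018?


From August 9, 2017 to January 3, 2018
Rest of August 2017: 31 - 9 = 22
Full months: September 30, October 31, November 30, December 31
Days into January 2018: 3
Total = 22 + 30 + 31 + 30 + 31 + 3 = 147 days

147 days


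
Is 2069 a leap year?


Rules: divisible by 4 AND (not by 100 OR by 400)
2069 ÷ 4 = 517 remainder 1 → not divisible by 4
Not divisible by 4 → not a leap year

No


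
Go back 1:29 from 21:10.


Start: 1270 minutes from midnight
Subtract: 89 minutes
Remaining: 1270 - 89 = 1181
Hours: 19, Minutes: 41

19:41


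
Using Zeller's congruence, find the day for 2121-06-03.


Zeller's congruence:
q=3, m=6, k=21, j=21
h = (3 + ⌊13×7/5⌋ + 21 + ⌊21/4⌋ + ⌊21/4⌋ - 2×21) mod 7
= (3 + 18 + 21 + 5 + 5 - 42) mod 7
= 10 mod 7 = 3
h=3 → Tuesday

Tuesday


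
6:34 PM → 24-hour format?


Input: 6:34 PM
PM: 6 + 12 = 18

18:34


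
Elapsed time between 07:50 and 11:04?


End time in minutes: 11×60 + 4 = 664
Start time in minutes: 7×60 + 50 = 470
Difference = 664 - 470 = 194 minutes
= 3 hours 14 minutes

3h 14m


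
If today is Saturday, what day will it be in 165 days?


Start: Saturday (index 5)
(5 + 165) mod 7
= 170 mod 7
= 2
Index 2 → Wednesday

Wednesday


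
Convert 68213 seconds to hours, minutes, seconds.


18h 56m 53s

Hours: 68213 ÷ 3600 = 18 remainder 3413
Minutes: 3413 ÷ 60 = 56 remainder 53
Seconds: 53


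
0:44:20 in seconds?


2660 seconds

Hours: 0 × 3600 = 0
Minutes: 44 × 60 = 2640
Seconds: 20
Total = 0 + 2640 + 20 = 2660


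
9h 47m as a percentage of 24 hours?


0.4076 (40.76%)

Total minutes: 9×60 + 47 = 587
Day = 24×60 = 1440 minutes
Fraction = 587/1440 ≈ 0.4076
As a percentage: 587/1440 × 100 ≈ 40.76%


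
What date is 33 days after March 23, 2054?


Start: March 23, 2054
Add 33 days
March 23 → April 1: 31 - 23 + 1 = 9 days (33 - 9 = 24 left)
April 1 + 24 = April 25, 2054

April 25, 2054


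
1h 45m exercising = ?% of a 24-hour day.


7.3%

Time: 105 minutes
Day: 1440 minutes
Percentage = (105/1440) × 100 ≈ 7.3%


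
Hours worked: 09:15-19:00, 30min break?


Total time = (19×60+0) - (9×60+15)
= 1140 - 555 = 585 min
Minus break: 585 - 30 = 555 min
= 9h 15m

9h 15m (555 minutes)


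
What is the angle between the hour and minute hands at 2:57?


106.5°

Hour hand = 2×30 + 57×0.5 = 88.5°
Minute hand = 57×6 = 342°
Difference = |88.5 - 342| = 253.5°
Since > 180°: 360 - 253.5 = 106.5°


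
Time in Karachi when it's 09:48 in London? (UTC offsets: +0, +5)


14:48

Time difference = UTC+5 - UTC+0 = +5 hours
New hour = (9 + 5) mod 24
= 14 mod 24 = 14
Minutes unchanged → 14:48


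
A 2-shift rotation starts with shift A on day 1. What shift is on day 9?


Shift A

Shifts: A, B
Start: A (index 0)
Day 9: (0 + 9 - 1) mod 2
= 8 mod 2
= 0
Index 0 → shift A


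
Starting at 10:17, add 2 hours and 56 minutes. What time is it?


Start: 617 minutes from midnight
Add: 176 minutes
Total: 793 minutes
Hours: 793 ÷ 60 = 13 remainder 13

13:13


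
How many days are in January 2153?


31 days

Month: January (month 1)
January has 31 days


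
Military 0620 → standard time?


6:20 AM

Hour: 6
6 < 12 → AM


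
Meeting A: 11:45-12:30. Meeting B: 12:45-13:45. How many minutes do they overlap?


0 minutes

Meeting A: 705-750 (in minutes from midnight)
Meeting B: 765-825
Overlap start = max(705, 765) = 765
Overlap end = min(750, 825) = 750
Overlap = max(0, 750 - 765) = 0 min


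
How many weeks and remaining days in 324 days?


46 weeks 2 days

Weeks: 324 ÷ 7 = 46 remainder 2


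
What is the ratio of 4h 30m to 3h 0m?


Duration 1: 270 minutes
Duration 2: 180 minutes
Ratio = 270:180
GCD = 90
Simplified = 3:2
As a decimal: 3/2 = 1.50

3:2 (1.50)


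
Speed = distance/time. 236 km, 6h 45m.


35.0 km/h

Distance: 236 km
Time: 6h 45m = 405 min = 405/60 = 27/4 hours
Speed = 236 ÷ (27/4) = 236 × 4 / 27 = 944/27 ≈ 35.0 km/h


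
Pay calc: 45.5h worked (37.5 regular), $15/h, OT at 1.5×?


$742.50

Regular: 37.5h × $15 = $562.50
Overtime: 45.5 - 37.5 = 8.0h
OT pay: 8.0h × $15 × 1.5 = $180.00
Total = $562.50 + $180.00 = $742.50


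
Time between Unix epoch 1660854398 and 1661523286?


Difference = 1661523286 - 1660854398 = 668888 seconds
In hours: 668888 / 3600 ≈ 185.8
In days: 668888 / 86400 ≈ 7.74

668888 seconds (185.8 hours / 7.74 days)


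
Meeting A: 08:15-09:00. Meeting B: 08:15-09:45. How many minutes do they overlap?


Meeting A: 495-540 (in minutes from midnight)
Meeting B: 495-585
Overlap start = max(495, 495) = 495
Overlap end = min(540, 585) = 540
Overlap = max(0, 540 - 495) = 45 min

45 minutes


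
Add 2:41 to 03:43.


06:24

Start: 223 minutes from midnight
Add: 161 minutes
Total: 384 minutes
Hours: 384 ÷ 60 = 6 remainder 24


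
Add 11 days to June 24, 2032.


Start: June 24, 2032
Add 11 days
June 24 → July 1: 30 - 24 + 1 = 7 days (11 - 7 = 4 left)
July 1 + 4 = July 5, 2032

July 5, 2032


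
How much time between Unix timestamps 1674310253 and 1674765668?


Difference = 1674765668 - 1674310253 = 455415 seconds
In hours: 455415 / 3600 ≈ 126.5
In days: 455415 / 86400 ≈ 5.27

455415 seconds (126.5 hours / 5.27 days)


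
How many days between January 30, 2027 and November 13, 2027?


287 days

From January 30, 2027 to November 13, 2027
Rest of January 2027: 31 - 30 = 1
Full months: February 2027 28, March 31, April 30, May 31, June 30, July 31, August 31, September 30, October 31
Days into November 2027: 13
Total = 1 + 28 + 31 + 30 + 31 + 30 + 31 + 31 + 30 + 31 + 13 = 287 days


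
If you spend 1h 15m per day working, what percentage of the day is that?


5.2%

Time: 75 minutes
Day: 1440 minutes
Percentage = (75/1440) × 100 ≈ 5.2%


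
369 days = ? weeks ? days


52 weeks 5 days

Weeks: 369 ÷ 7 = 52 remainder 5


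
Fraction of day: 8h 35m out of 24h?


Total minutes: 8×60 + 35 = 515
Day = 24×60 = 1440 minutes
Fraction = 515/1440 ≈ 0.3576
As a percentage: 515/1440 × 100 ≈ 35.76%

0.3576 (35.76%)


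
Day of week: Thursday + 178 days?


Start: Thursday (index 3)
(3 + 178) mod 7
= 181 mod 7
= 6
Index 6 → Sunday

Sunday


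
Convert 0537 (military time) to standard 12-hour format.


Hour: 5
5 < 12 → AM

5:37 AM


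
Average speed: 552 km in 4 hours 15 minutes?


Distance: 552 km
Time: 4h 15m = 255 min = 255/60 = 17/4 hours
Speed = 552 ÷ (17/4) = 552 × 4 / 17 = 2208/17 ≈ 129.9 km/h

129.9 km/h


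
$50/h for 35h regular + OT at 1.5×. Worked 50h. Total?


Regular: 35h × $50 = $1750.00
Overtime: 50 - 35 = 15h
OT pay: 15h × $50 × 1.5 = $1125.00
Total = $1750.00 + $1125.00 = $2875.00

$2875.00


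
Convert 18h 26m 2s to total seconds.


Hours: 18 × 3600 = 64800
Minutes: 26 × 60 = 1560
Seconds: 2
Total = 64800 + 1560 + 2 = 66362

66362 seconds


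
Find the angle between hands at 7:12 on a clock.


144.0°

Hour hand = 7×30 + 12×0.5 = 216.0°
Minute hand = 12×6 = 72°
Difference = |216.0 - 72| = 144.0°


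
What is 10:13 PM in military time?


22:13

Input: 10:13 PM
PM: 10 + 12 = 22


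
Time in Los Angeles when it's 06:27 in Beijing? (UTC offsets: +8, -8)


14:27 (previous day)

Time difference = UTC-8 - UTC+8 = -16 hours
New hour = (6 -16) mod 24
= -10 mod 24 = 14
Minutes unchanged → 14:27; -10 < 0 → previous day


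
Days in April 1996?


Month: April (month 4)
April has 30 days

30 days


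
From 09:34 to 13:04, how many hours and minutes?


End time in minutes: 13×60 + 4 = 784
Start time in minutes: 9×60 + 34 = 574
Difference = 784 - 574 = 210 minutes
= 3 hours 30 minutes

3h 30m


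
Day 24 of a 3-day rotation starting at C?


Shift B

Shifts: A, B, C
Start: C (index 2)
Day 24: (2 + 24 - 1) mod 3
= 25 mod 3
= 1
Index 1 → shift B


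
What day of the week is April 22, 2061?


Zeller's congruence:
q=22, m=4, k=61, j=20
h = (22 + ⌊13×5/5⌋ + 61 + ⌊61/4⌋ + ⌊20/4⌋ - 2×20) mod 7
= (22 + 13 + 61 + 15 + 5 - 40) mod 7
= 76 mod 7 = 6
h=6 → Friday

Friday


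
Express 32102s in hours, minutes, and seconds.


Hours: 32102 ÷ 3600 = 8 remainder 3302
Minutes: 3302 ÷ 60 = 55 remainder 2
Seconds: 2

8h 55m 2s


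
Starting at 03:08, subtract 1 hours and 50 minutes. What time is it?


Start: 188 minutes from midnight
Subtract: 110 minutes
Remaining: 188 - 110 = 78
Hours: 1, Minutes: 18

01:18


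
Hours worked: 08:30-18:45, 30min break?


Total time = (18×60+45) - (8×60+30)
= 1125 - 510 = 615 min
Minus break: 615 - 30 = 585 min
= 9h 45m

9h 45m (585 minutes)


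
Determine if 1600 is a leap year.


Yes

Rules: divisible by 4 AND (not by 100 OR by 400)
1600 ÷ 4 = 400 exactly → divisible by 4
1600 ÷ 100 = 16 exactly → divisible by 100
1600 ÷ 400 = 4 exactly → divisible by 400
Divisible by 400 → leap year


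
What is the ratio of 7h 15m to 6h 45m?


Duration 1: 435 minutes
Duration 2: 405 minutes
Ratio = 435:405
GCD = 15
Simplified = 29:27
As a decimal: 29/27 ≈ 1.07

29:27 (1.07)


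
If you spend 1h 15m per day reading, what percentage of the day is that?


5.2%

Time: 75 minutes
Day: 1440 minutes
Percentage = (75/1440) × 100 ≈ 5.2%


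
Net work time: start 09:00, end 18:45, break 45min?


Total time = (18×60+45) - (9×60+0)
= 1125 - 540 = 585 min
Minus break: 585 - 45 = 540 min
= 9h 0m

9h 0m (540 minutes)


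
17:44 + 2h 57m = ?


Start: 1064 minutes from midnight
Add: 177 minutes
Total: 1241 minutes
Hours: 1241 ÷ 60 = 20 remainder 41

20:41


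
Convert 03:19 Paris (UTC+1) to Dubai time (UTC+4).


06:19

Time difference = UTC+4 - UTC+1 = +3 hours
New hour = (3 + 3) mod 24
= 6 mod 24 = 6
Minutes unchanged → 06:19


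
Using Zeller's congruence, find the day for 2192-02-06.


Monday

Zeller's congruence:
q=6, m=14, k=91, j=21
h = (6 + ⌊13×15/5⌋ + 91 + ⌊91/4⌋ + ⌊21/4⌋ - 2×21) mod 7
= (6 + 39 + 91 + 22 + 5 - 42) mod 7
= 121 mod 7 = 2
h=2 → Monday


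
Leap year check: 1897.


No

Rules: divisible by 4 AND (not by 100 OR by 400)
1897 ÷ 4 = 474 remainder 1 → not divisible by 4
Not divisible by 4 → not a leap year


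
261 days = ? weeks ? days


Weeks: 261 ÷ 7 = 37 remainder 2

37 weeks 2 days


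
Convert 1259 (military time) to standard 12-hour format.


Hour: 12
12 → 12 PM (noon)

12:59 PM


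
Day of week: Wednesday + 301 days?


Start: Wednesday (index 2)
(2 + 301) mod 7
= 303 mod 7
= 2
Index 2 → Wednesday

Wednesday


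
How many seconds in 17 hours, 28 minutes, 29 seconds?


Hours: 17 × 3600 = 61200
Minutes: 28 × 60 = 1680
Seconds: 29
Total = 61200 + 1680 + 29 = 62909

62909 seconds


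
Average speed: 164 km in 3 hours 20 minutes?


Distance: 164 km
Time: 3h 20m = 200 min = 200/60 = 10/3 hours
Speed = 164 ÷ (10/3) = 164 × 3 / 10 = 492/10 = 49.2 km/h

49.2 km/h


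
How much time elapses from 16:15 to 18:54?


End time in minutes: 18×60 + 54 = 1134
Start time in minutes: 16×60 + 15 = 975
Difference = 1134 - 975 = 159 minutes
= 2 hours 39 minutes

2h 39m


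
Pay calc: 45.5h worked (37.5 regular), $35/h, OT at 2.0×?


Regular: 37.5h × $35 = $1312.50
Overtime: 45.5 - 37.5 = 8.0h
OT pay: 8.0h × $35 × 2.0 = $560.00
Total = $1312.50 + $560.00 = $1872.50

$1872.50


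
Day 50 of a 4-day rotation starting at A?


Shifts: A, B, C, D
Start: A (index 0)
Day 50: (0 + 50 - 1) mod 4
= 49 mod 4
= 1
Index 1 → shift B

Shift B


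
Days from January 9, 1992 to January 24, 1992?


From January 9, 1992 to January 24, 1992
Same month: 24 - 9 = 15 days

15 days


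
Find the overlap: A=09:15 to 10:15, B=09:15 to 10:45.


60 minutes

Meeting A: 555-615 (in minutes from midnight)
Meeting B: 555-645
Overlap start = max(555, 555) = 555
Overlap end = min(615, 645) = 615
Overlap = max(0, 615 - 555) = 60 min


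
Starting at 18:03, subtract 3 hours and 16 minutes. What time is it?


14:47

Start: 1083 minutes from midnight
Subtract: 196 minutes
Remaining: 1083 - 196 = 887
Hours: 14, Minutes: 47


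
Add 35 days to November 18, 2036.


Start: November 18, 2036
Add 35 days
November 18 → December 1: 30 - 18 + 1 = 13 days (35 - 13 = 22 left)
December 1 + 22 = December 23, 2036

December 23, 2036


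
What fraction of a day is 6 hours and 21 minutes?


Total minutes: 6×60 + 21 = 381
Day = 24×60 = 1440 minutes
Fraction = 381/1440 ≈ 0.2646
As a percentage: 381/1440 × 100 ≈ 26.46%

0.2646 (26.46%)


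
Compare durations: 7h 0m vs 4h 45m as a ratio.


Duration 1: 420 minutes
Duration 2: 285 minutes
Ratio = 420:285
GCD = 15
Simplified = 28:19
As a decimal: 28/19 ≈ 1.47

28:19 (1.47)


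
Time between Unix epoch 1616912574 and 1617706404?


793830 seconds (220.5 hours / 9.19 days)

Difference = 1617706404 - 1616912574 = 793830 seconds
In hours: 793830 / 3600 ≈ 220.5
In days: 793830 / 86400 ≈ 9.19


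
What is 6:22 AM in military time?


Input: 6:22 AM
AM hour stays: 6

06:22


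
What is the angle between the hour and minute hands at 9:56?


38.0°

Hour hand = 9×30 + 56×0.5 = 298.0°
Minute hand = 56×6 = 336°
Difference = |298.0 - 336| = 38.0°


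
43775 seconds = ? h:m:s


Hours: 43775 ÷ 3600 = 12 remainder 575
Minutes: 575 ÷ 60 = 9 remainder 35
Seconds: 35

12h 9m 35s


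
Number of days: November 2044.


30 days

Month: November (month 11)
November has 30 days


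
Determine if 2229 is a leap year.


Rules: divisible by 4 AND (not by 100 OR by 400)
2229 ÷ 4 = 557 remainder 1 → not divisible by 4
Not divisible by 4 → not a leap year

No


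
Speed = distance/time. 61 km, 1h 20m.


45.8 km/h

Distance: 61 km
Time: 1h 20m = 80 min = 80/60 = 4/3 hours
Speed = 61 ÷ (4/3) = 61 × 3 / 4 = 183/4 ≈ 45.8 km/h


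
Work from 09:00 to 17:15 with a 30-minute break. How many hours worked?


7h 45m (465 minutes)

Total time = (17×60+15) - (9×60+0)
= 1035 - 540 = 495 min
Minus break: 495 - 30 = 465 min
= 7h 45m


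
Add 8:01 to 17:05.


01:06 (next day)

Start: 1025 minutes from midnight
Add: 481 minutes
Total: 1506 minutes
Hours: 1506 ÷ 60 = 25 remainder 6
25 ≥ 24 → 25 - 24 = 1 (next day)


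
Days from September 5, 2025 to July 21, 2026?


319 days

From September 5, 2025 to July 21, 2026
Rest of September 2025: 30 - 5 = 25
Full months: October 31, November 30, December 31, January 31, February 2026 28, March 31, April 30, May 31, June 30
Days into July 2026: 21
Total = 25 + 31 + 30 + 31 + 31 + 28 + 31 + 30 + 31 + 30 + 21 = 319 days


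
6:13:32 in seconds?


22412 seconds

Hours: 6 × 3600 = 21600
Minutes: 13 × 60 = 780
Seconds: 32
Total = 21600 + 780 + 32 = 22412


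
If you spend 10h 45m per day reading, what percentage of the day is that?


44.8%

Time: 645 minutes
Day: 1440 minutes
Percentage = (645/1440) × 100 ≈ 44.8%


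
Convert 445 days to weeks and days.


Weeks: 445 ÷ 7 = 63 remainder 4

63 weeks 4 days


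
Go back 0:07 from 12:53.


12:46

Start: 773 minutes from midnight
Subtract: 7 minutes
Remaining: 773 - 7 = 766
Hours: 12, Minutes: 46


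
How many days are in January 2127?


Month: January (month 1)
January has 31 days

31 days


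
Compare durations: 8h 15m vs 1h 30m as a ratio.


Duration 1: 495 minutes
Duration 2: 90 minutes
Ratio = 495:90
GCD = 45
Simplified = 11:2
As a decimal: 11/2 = 5.50

11:2 (5.50)
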